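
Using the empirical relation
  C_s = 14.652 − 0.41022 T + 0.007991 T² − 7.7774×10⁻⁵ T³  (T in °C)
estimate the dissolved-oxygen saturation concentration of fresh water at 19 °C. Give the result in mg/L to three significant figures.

C_s ≈ 9.21 mg/L

C_s = 14.652 − 0.41022×19 + 0.007991×19² − 7.7774×10⁻⁵×19³ = 9.209 mg/L.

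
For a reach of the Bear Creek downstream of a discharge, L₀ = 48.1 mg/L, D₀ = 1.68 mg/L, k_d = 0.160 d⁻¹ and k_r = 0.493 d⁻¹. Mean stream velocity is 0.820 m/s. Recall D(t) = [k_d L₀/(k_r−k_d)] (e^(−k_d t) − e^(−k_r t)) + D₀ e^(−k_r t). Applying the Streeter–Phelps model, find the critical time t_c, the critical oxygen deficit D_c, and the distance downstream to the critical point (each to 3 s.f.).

t_c ≈ 3.15 d; D_c ≈ 9.43 mg/L; x_c ≈ 223 km

At the critical point dD/dt = 0, so k_d L₀ e^(−k_d t) = k_r D. Substituting D(t) from the Streeter–Phelps equation and solving for t gives
t_c = ln[(k_r/k_d)(1 − D₀(k_r−k_d)/(k_d L₀))] / (k_r−k_d).
Here k_r−k_d = 0.3330 d⁻¹ and 1 − D₀(k_r−k_d)/(k_d L₀) = 1 − 1.68×0.3330/(0.160×48.1) = 0.9273, so
t_c = ln(3.081 × 0.9273) / 0.3330 = 1.050 / 0.3330 = 3.153 d.
D_c = (k_d/k_r) L₀ e^(−k_d t_c) = (0.160/0.493) × 48.1 × e^(−0.160×3.153) = 0.3245 × 48.1 × 0.6038 = 9.426 mg/L.
x_c = v t_c = 0.820 m/s × 3.153 d × 86400 s/d = 223400 m ≈ 223 km.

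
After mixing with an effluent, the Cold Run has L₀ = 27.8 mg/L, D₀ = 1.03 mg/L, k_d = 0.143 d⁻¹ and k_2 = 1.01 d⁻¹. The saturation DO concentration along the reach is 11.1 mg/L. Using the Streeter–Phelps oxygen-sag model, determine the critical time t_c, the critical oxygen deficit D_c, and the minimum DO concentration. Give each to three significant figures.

At the critical point dD/dt = 0, so k_d L₀ e^(−k_d t) = k_2 D. Substituting D(t) from the Streeter–Phelps equation and solving for t gives
t_c = ln[(k_2/k_d)(1 − D₀(k_2−k_d)/(k_d L₀))] / (k_2−k_d).
Here k_2−k_d = 0.8670 d⁻¹ and 1 − D₀(k_2−k_d)/(k_d L₀) = 1 − 1.03×0.8670/(0.143×27.8) = 0.7754, so
t_c = ln(7.063 × 0.7754) / 0.8670 = 1.700 / 0.8670 = 1.961 d.
D_c = (k_d/k_2) L₀ e^(−k_d t_c) = (0.143/1.01) × 27.8 × e^(−0.143×1.961) = 0.1416 × 27.8 × 0.7554 = 2.973 mg/L.
Minimum DO = C_s − D_c = 11.1 − 2.973 = 8.127 mg/L.

t_c ≈ 1.96 d; D_c ≈ 2.97 mg/L; min DO ≈ 8.13 mg/L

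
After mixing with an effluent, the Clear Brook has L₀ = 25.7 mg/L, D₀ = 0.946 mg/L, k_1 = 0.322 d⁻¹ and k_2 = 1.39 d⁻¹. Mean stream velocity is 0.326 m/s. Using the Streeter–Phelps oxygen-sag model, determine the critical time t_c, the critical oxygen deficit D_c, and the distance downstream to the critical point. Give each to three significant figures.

With k_2/k_1 = 4.317 and 1 − D₀(k_2−k_1)/(k_1 L₀) = 0.8779,
t_c = ln(4.317 × 0.8779) / (1.39 − 0.322) = ln(3.790) / 1.068 = 1.332/1.068 = 1.247 d.
L(t_c) = L₀ e^(−k_1 t_c) = 25.7 × 0.6692 = 17.20 mg/L, and at the critical point k_2 D_c = k_1 L, so D_c = (0.322/1.39) × 17.20 = 3.984 mg/L.
x_c = v t_c = 0.326 m/s × 1.247 d × 86400 s/d = 35140 m ≈ 35.1 km.

t_c ≈ 1.25 d; D_c ≈ 3.98 mg/L; x_c ≈ 35.1 km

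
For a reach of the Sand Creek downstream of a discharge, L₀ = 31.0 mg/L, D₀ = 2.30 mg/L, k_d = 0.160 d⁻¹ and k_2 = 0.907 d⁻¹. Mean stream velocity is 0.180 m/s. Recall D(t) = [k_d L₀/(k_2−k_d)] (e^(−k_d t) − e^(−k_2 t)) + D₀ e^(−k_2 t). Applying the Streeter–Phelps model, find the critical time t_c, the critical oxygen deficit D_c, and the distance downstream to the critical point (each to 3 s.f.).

t_c ≈ 1.75 d; D_c ≈ 4.13 mg/L; x_c ≈ 27.3 km

At the critical point dD/dt = 0, so k_d L₀ e^(−k_d t) = k_2 D. Substituting D(t) from the Streeter–Phelps equation and solving for t gives
t_c = ln[(k_2/k_d)(1 − D₀(k_2−k_d)/(k_d L₀))] / (k_2−k_d).
Here k_2−k_d = 0.7470 d⁻¹ and 1 − D₀(k_2−k_d)/(k_d L₀) = 1 − 2.30×0.7470/(0.160×31.0) = 0.6536, so
t_c = ln(5.669 × 0.6536) / 0.7470 = 1.310 / 0.7470 = 1.753 d.
D_c = (k_d/k_2) L₀ e^(−k_d t_c) = (0.160/0.907) × 31.0 × e^(−0.160×1.753) = 0.1764 × 31.0 × 0.7554 = 4.131 mg/L.
x_c = v t_c = 0.180 m/s × 1.753 d × 86400 s/d = 27270 m ≈ 27.3 km.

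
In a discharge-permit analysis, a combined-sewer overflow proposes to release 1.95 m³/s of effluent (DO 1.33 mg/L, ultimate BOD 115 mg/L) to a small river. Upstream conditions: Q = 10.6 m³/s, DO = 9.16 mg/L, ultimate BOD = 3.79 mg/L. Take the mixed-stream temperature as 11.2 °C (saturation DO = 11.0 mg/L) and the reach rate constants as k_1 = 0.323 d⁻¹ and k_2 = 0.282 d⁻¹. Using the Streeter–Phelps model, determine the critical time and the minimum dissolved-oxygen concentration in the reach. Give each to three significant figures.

Mixed DO = (10.6×9.16 + 1.95×1.33)/(10.6+1.95) = 99.69/12.55 = 7.943 mg/L.
Mixed L₀ = (10.6×3.79 + 1.95×115)/(12.55) = 264.4/12.55 = 21.07 mg/L.
Initial deficit D₀ = C_s − DO₀ = 11.0 − 7.943 = 3.057 mg/L.
t_c = (1/-0.04100) ln[(0.282/0.323)(1 − 3.057×-0.04100/(0.323×21.07))] = -24.39 × ln(0.8891) = 2.866 d.
D_c = (0.323/0.282) × 21.07 × e^(−0.323×2.866) = 1.145 × 21.07 × 0.3963 = 9.563 mg/L.
Minimum DO = 11.0 − 9.563 = 1.437 mg/L.

t_c ≈ 2.87 d; minimum DO ≈ 1.44 mg/L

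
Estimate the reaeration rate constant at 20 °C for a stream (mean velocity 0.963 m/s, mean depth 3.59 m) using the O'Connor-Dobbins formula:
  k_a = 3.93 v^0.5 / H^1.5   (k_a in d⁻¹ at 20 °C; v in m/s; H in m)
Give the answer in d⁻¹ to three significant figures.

k_a = 3.93 × 0.963^0.5 / 3.59^1.5 = 3.93 × 0.9813 / 6.802 = 0.5670 d⁻¹.

k_a ≈ 0.567 d⁻¹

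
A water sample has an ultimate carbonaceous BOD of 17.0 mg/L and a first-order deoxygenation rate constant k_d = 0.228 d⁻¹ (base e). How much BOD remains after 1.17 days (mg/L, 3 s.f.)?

L_t = L₀ e^(−k_d t) = 17.0 × e^(−0.228×1.17) = 17.0 × 0.7659 = 13.02 mg/L.

L ≈ 13.0 mg/L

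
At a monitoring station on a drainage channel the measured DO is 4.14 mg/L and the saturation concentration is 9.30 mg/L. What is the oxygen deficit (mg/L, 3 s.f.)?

D ≈ 5.16 mg/L

D = C_s − C = 9.30 − 4.14 = 5.16 mg/L.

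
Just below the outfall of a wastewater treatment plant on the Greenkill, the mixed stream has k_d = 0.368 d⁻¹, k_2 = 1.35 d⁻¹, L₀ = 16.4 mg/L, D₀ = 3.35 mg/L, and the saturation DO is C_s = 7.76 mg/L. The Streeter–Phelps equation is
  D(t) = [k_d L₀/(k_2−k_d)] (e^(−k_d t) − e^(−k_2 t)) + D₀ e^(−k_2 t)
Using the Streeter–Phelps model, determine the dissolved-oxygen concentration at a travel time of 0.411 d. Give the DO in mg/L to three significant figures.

k_d L₀/(k_2−k_d) = 0.368×16.4/(1.35−0.368) = 6.035/0.9820 = 6.146 mg/L.
e^(−k_d t) = e^(−0.368×0.4110) = 0.8596; e^(−k_2 t) = e^(−1.35×0.4110) = 0.5742.
D = 6.146 × (0.8596 − 0.5742) + 3.35 × 0.5742 = 1.754 + 1.923 = 3.678 mg/L.
DO = C_s − D = 7.76 − 3.678 = 4.082 mg/L.

DO ≈ 4.08 mg/L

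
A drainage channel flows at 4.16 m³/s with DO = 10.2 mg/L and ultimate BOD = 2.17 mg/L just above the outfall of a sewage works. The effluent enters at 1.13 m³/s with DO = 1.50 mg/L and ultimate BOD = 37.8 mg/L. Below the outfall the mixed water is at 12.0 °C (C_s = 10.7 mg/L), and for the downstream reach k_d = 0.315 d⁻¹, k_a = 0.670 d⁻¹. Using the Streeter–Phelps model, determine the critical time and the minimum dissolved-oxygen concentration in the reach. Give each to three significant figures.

Mixed DO = (4.16×10.2 + 1.13×1.50)/(4.16+1.13) = 44.13/5.290 = 8.342 mg/L.
Mixed L₀ = (4.16×2.17 + 1.13×37.8)/(5.290) = 51.74/5.290 = 9.781 mg/L.
Initial deficit D₀ = C_s − DO₀ = 10.7 − 8.342 = 2.358 mg/L.
t_c = (1/0.3550) ln[(0.670/0.315)(1 − 2.358×0.3550/(0.315×9.781))] = 2.817 × ln(1.549) = 1.233 d.
D_c = (0.315/0.670) × 9.781 × e^(−0.315×1.233) = 0.4701 × 9.781 × 0.6782 = 3.119 mg/L.
Minimum DO = 10.7 − 3.119 = 7.581 mg/L.

t_c ≈ 1.23 d; minimum DO ≈ 7.58 mg/L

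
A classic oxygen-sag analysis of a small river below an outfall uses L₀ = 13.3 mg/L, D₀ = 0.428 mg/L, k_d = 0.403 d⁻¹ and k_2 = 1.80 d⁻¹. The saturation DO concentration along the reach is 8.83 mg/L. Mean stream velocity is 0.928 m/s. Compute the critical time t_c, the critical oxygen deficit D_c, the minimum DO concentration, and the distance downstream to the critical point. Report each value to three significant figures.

t_c ≈ 0.987 d; D_c ≈ 2.00 mg/L; min DO ≈ 6.83 mg/L; x_c ≈ 79.1 km

At the critical point dD/dt = 0, so k_d L₀ e^(−k_d t) = k_2 D. Substituting D(t) from the Streeter–Phelps equation and solving for t gives
t_c = ln[(k_2/k_d)(1 − D₀(k_2−k_d)/(k_d L₀))] / (k_2−k_d).
Here k_2−k_d = 1.397 d⁻¹ and 1 − D₀(k_2−k_d)/(k_d L₀) = 1 − 0.428×1.397/(0.403×13.3) = 0.8884, so
t_c = ln(4.467 × 0.8884) / 1.397 = 1.378 / 1.397 = 0.9866 d.
L(t_c) = L₀ e^(−k_d t_c) = 13.3 × 0.6719 = 8.937 mg/L, and at the critical point k_2 D_c = k_d L, so D_c = (0.403/1.80) × 8.937 = 2.001 mg/L.
Minimum DO = C_s − D_c = 8.83 − 2.001 = 6.829 mg/L.
x_c = v t_c = 0.928 m/s × 0.9866 d × 86400 s/d = 79110 m ≈ 79.1 km.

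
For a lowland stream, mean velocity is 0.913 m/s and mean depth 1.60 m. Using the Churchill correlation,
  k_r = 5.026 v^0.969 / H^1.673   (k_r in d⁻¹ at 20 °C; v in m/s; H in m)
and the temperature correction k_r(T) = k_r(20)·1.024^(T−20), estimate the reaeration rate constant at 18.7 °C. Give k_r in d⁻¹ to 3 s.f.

k_r(20) = 5.026 × 0.913^0.969 / 1.60^1.673 = 5.026 × 0.9156 / 2.195 = 2.096 d⁻¹.
k_r(18.7) = 2.096 × 1.024^(18.7−20) = 2.096 × 0.9696 = 2.033 d⁻¹.

k_r ≈ 2.03 d⁻¹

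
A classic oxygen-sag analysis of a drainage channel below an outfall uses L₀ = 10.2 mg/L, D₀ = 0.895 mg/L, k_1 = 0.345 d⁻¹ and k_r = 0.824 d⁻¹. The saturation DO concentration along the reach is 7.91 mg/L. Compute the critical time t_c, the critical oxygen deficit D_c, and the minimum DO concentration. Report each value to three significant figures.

t_c ≈ 1.55 d; D_c ≈ 2.50 mg/L; min DO ≈ 5.41 mg/L

At the critical point dD/dt = 0, so k_1 L₀ e^(−k_1 t) = k_r D. Substituting D(t) from the Streeter–Phelps equation and solving for t gives
t_c = ln[(k_r/k_1)(1 − D₀(k_r−k_1)/(k_1 L₀))] / (k_r−k_1).
Here k_r−k_1 = 0.4790 d⁻¹ and 1 − D₀(k_r−k_1)/(k_1 L₀) = 1 − 0.895×0.4790/(0.345×10.2) = 0.8782, so
t_c = ln(2.388 × 0.8782) / 0.4790 = 0.7407 / 0.4790 = 1.546 d.
D_c = (k_1/k_r) L₀ e^(−k_1 t_c) = (0.345/0.824) × 10.2 × e^(−0.345×1.546) = 0.4187 × 10.2 × 0.5865 = 2.505 mg/L.
Minimum DO = C_s − D_c = 7.91 − 2.505 = 5.405 mg/L.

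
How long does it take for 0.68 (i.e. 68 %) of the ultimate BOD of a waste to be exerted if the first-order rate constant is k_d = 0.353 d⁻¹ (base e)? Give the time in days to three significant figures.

t ≈ 3.23 d

y/L₀ = 1 − e^(−k_d t) = 0.68 ⇒ e^(−k_d t) = 0.320
t = −ln(0.320) / 0.353 = 1.139 / 0.353 = 3.228 d.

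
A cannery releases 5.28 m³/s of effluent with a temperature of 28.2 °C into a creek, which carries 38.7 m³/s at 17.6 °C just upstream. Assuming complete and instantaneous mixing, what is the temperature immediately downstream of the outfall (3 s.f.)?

18.9 °C

Flow-weighted mixing: C = (Q_r C_r + Q_w C_w)/(Q_r + Q_w)
= (38.7×17.6 + 5.28×28.2)/(38.7 + 5.28) = 830.0/43.98 = 18.87 °C.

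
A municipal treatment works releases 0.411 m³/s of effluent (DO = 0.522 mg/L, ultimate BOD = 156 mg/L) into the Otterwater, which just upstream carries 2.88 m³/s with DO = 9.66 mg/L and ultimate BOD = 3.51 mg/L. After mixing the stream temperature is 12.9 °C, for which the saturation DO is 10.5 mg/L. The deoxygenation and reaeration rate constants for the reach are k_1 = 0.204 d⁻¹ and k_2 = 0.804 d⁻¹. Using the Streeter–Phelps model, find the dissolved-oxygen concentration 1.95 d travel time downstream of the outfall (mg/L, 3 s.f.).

DO ≈ 6.53 mg/L

Mixed DO = (2.88×9.66 + 0.411×0.522)/(2.88+0.411) = 28.04/3.291 = 8.519 mg/L.
Mixed L₀ = (2.88×3.51 + 0.411×156)/(3.291) = 74.22/3.291 = 22.55 mg/L.
Initial deficit D₀ = C_s − DO₀ = 10.5 − 8.519 = 1.981 mg/L.
D(1.95) = [0.204×22.55/(0.804−0.204)](e^(−0.204×1.95) − e^(−0.804×1.95)) + 1.981 e^(−0.804×1.95)
= 7.668 × (0.6718 − 0.2085) + 1.981 × 0.2085 = 3.966 mg/L.
DO = 10.5 − 3.966 = 6.534 mg/L.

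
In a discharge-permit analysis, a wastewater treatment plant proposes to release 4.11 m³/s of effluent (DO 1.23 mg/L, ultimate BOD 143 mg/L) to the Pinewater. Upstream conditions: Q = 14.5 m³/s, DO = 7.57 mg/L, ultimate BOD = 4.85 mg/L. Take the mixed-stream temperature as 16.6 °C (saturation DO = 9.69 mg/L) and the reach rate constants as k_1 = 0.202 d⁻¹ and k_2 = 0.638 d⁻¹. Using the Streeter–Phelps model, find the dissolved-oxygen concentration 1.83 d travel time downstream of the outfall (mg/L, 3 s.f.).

Mixed DO = (14.5×7.57 + 4.11×1.23)/(14.5+4.11) = 114.8/18.61 = 6.170 mg/L.
Mixed L₀ = (14.5×4.85 + 4.11×143)/(18.61) = 658.1/18.61 = 35.36 mg/L.
Initial deficit D₀ = C_s − DO₀ = 9.69 − 6.170 = 3.520 mg/L.
D(1.83) = [0.202×35.36/(0.638−0.202)](e^(−0.202×1.83) − e^(−0.638×1.83)) + 3.520 e^(−0.638×1.83)
= 16.38 × (0.6910 − 0.3111) + 3.520 × 0.3111 = 7.318 mg/L.
DO = 9.69 − 7.318 = 2.372 mg/L.

DO ≈ 2.37 mg/L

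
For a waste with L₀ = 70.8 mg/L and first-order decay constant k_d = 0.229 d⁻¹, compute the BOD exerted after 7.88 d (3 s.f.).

y_t = L₀(1 − e^(−k_d t)) = 70.8 × (1 − e^(−0.229×7.88))
= 70.8 × (1 − 0.1646) = 70.8 × 0.8354 = 59.15 mg/L.

y ≈ 59.1 mg/L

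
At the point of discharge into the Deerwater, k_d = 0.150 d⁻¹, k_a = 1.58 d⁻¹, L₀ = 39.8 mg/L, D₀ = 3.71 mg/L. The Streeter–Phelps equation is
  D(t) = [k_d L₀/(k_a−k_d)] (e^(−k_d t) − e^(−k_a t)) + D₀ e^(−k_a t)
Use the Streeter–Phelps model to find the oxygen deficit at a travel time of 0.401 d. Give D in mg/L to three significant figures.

D ≈ 3.68 mg/L

k_d L₀/(k_a−k_d) = 0.150×39.8/(1.58−0.150) = 5.970/1.430 = 4.175 mg/L.
e^(−k_d t) = e^(−0.150×0.4010) = 0.9416; e^(−k_a t) = e^(−1.58×0.4010) = 0.5307.
D = 4.175 × (0.9416 − 0.5307) + 3.71 × 0.5307 = 1.716 + 1.969 = 3.684 mg/L.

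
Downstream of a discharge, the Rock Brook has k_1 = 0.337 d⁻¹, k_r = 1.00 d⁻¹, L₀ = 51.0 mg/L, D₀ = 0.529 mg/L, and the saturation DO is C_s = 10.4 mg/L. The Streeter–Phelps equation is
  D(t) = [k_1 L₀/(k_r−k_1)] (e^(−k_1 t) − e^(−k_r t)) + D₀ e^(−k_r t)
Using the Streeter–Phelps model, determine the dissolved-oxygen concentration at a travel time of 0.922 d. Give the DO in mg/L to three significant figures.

k_1 L₀/(k_r−k_1) = 0.337×51.0/(1.00−0.337) = 17.19/0.6630 = 25.92 mg/L.
e^(−k_1 t) = e^(−0.337×0.9220) = 0.7329; e^(−k_r t) = e^(−1.00×0.9220) = 0.3977.
D = 25.92 × (0.7329 − 0.3977) + 0.529 × 0.3977 = 8.689 + 0.2104 = 8.900 mg/L.
DO = C_s − D = 10.4 − 8.900 = 1.500 mg/L.

DO ≈ 1.50 mg/L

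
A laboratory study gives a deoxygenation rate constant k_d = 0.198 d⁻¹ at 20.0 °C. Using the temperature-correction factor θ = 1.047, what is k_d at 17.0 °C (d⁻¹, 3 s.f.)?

k_d ≈ 0.173 d⁻¹

k_d(T₂) = k_d(T₁) · θ^(T₂−T₁) = 0.198 × 1.047^(17.0−20.0)
= 0.198 × 1.047^-3.00 = 0.198 × 0.8713 = 0.1725 d⁻¹.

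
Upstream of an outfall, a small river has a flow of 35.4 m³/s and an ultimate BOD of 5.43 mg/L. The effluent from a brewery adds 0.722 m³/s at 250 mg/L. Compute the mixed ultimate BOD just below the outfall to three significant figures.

Flow-weighted mixing: C = (Q_r C_r + Q_w C_w)/(Q_r + Q_w)
= (35.4×5.43 + 0.722×250)/(35.4 + 0.722) = 372.7/36.12 = 10.32 mg/L.

10.3 mg/L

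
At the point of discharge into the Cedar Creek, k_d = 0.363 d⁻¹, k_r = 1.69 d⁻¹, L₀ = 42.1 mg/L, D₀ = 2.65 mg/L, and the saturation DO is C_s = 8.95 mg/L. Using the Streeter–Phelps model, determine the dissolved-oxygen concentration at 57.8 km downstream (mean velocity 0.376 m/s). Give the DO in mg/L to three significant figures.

DO ≈ 3.35 mg/L

Travel time t = x/v = 57.8 km / (0.376 m/s) = 57800 m / 0.376 m/s = 153700 s = 1.779 d.
k_d L₀/(k_r−k_d) = 0.363×42.1/(1.69−0.363) = 15.28/1.327 = 11.52 mg/L.
e^(−k_d t) = e^(−0.363×1.779) = 0.5242; e^(−k_r t) = e^(−1.69×1.779) = 0.04945.
D = 11.52 × (0.5242 − 0.04945) + 2.65 × 0.04945 = 5.468 + 0.1310 = 5.599 mg/L.
DO = C_s − D = 8.95 − 5.599 = 3.351 mg/L.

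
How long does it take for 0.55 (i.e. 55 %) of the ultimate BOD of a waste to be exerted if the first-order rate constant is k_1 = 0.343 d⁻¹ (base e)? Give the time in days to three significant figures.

y/L₀ = 1 − e^(−k_1 t) = 0.55 ⇒ e^(−k_1 t) = 0.450
t = −ln(0.450) / 0.343 = 0.7985 / 0.343 = 2.328 d.

t ≈ 2.33 d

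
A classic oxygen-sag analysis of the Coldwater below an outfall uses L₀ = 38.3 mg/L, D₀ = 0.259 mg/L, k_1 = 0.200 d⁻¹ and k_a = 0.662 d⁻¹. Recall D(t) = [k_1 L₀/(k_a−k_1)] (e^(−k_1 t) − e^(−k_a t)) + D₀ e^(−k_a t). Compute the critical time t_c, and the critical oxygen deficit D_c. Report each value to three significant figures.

t_c ≈ 2.56 d; D_c ≈ 6.94 mg/L

At the critical point dD/dt = 0, so k_1 L₀ e^(−k_1 t) = k_a D. Substituting D(t) from the Streeter–Phelps equation and solving for t gives
t_c = ln[(k_a/k_1)(1 − D₀(k_a−k_1)/(k_1 L₀))] / (k_a−k_1).
Here k_a−k_1 = 0.4620 d⁻¹ and 1 − D₀(k_a−k_1)/(k_1 L₀) = 1 − 0.259×0.4620/(0.200×38.3) = 0.9844, so
t_c = ln(3.310 × 0.9844) / 0.4620 = 1.181 / 0.4620 = 2.557 d.
L(t_c) = L₀ e^(−k_1 t_c) = 38.3 × 0.5997 = 22.97 mg/L, and at the critical point k_a D_c = k_1 L, so D_c = (0.200/0.662) × 22.97 = 6.939 mg/L.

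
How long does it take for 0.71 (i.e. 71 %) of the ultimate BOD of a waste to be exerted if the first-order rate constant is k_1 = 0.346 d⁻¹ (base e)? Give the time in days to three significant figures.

y/L₀ = 1 − e^(−k_1 t) = 0.71 ⇒ e^(−k_1 t) = 0.290
t = −ln(0.290) / 0.346 = 1.238 / 0.346 = 3.578 d.

t ≈ 3.58 d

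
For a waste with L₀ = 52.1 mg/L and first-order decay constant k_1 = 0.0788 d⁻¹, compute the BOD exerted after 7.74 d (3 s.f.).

y ≈ 23.8 mg/L

y_t = L₀(1 − e^(−k_1 t)) = 52.1 × (1 − e^(−0.0788×7.74))
= 52.1 × (1 − 0.5434) = 52.1 × 0.4566 = 23.79 mg/L.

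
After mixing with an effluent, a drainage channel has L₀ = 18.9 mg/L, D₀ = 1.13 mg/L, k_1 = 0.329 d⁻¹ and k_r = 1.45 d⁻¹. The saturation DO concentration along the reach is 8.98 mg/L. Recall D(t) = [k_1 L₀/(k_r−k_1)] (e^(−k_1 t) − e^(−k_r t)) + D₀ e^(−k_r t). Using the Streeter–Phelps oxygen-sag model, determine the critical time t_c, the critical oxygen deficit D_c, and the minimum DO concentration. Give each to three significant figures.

At the critical point dD/dt = 0, so k_1 L₀ e^(−k_1 t) = k_r D. Substituting D(t) from the Streeter–Phelps equation and solving for t gives
t_c = ln[(k_r/k_1)(1 − D₀(k_r−k_1)/(k_1 L₀))] / (k_r−k_1).
Here k_r−k_1 = 1.121 d⁻¹ and 1 − D₀(k_r−k_1)/(k_1 L₀) = 1 − 1.13×1.121/(0.329×18.9) = 0.7963, so
t_c = ln(4.407 × 0.7963) / 1.121 = 1.255 / 1.121 = 1.120 d.
D_c = (k_1/k_r) L₀ e^(−k_1 t_c) = (0.329/1.45) × 18.9 × e^(−0.329×1.120) = 0.2269 × 18.9 × 0.6918 = 2.967 mg/L.
Minimum DO = C_s − D_c = 8.98 − 2.967 = 6.013 mg/L.

t_c ≈ 1.12 d; D_c ≈ 2.97 mg/L; min DO ≈ 6.01 mg/L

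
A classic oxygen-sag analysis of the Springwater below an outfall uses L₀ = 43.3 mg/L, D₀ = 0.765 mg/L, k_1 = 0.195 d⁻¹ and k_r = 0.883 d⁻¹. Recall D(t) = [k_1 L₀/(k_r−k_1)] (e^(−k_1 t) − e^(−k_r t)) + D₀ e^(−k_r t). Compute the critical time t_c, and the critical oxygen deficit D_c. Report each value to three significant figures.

t_c ≈ 2.10 d; D_c ≈ 6.35 mg/L

At the critical point dD/dt = 0, so k_1 L₀ e^(−k_1 t) = k_r D. Substituting D(t) from the Streeter–Phelps equation and solving for t gives
t_c = ln[(k_r/k_1)(1 − D₀(k_r−k_1)/(k_1 L₀))] / (k_r−k_1).
Here k_r−k_1 = 0.6880 d⁻¹ and 1 − D₀(k_r−k_1)/(k_1 L₀) = 1 − 0.765×0.6880/(0.195×43.3) = 0.9377, so
t_c = ln(4.528 × 0.9377) / 0.6880 = 1.446 / 0.6880 = 2.102 d.
D_c = (k_1/k_r) L₀ e^(−k_1 t_c) = (0.195/0.883) × 43.3 × e^(−0.195×2.102) = 0.2208 × 43.3 × 0.6638 = 6.347 mg/L.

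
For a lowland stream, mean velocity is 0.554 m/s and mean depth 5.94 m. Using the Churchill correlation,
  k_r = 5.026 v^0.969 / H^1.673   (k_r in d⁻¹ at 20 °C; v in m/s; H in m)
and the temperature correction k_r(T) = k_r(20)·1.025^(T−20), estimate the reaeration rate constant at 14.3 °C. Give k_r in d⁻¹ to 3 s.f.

k_r(20) = 5.026 × 0.554^0.969 / 5.94^1.673 = 5.026 × 0.5642 / 19.70 = 0.1439 d⁻¹.
k_r(14.3) = 0.1439 × 1.025^(14.3−20) = 0.1439 × 0.8687 = 0.1250 d⁻¹.

k_r ≈ 0.125 d⁻¹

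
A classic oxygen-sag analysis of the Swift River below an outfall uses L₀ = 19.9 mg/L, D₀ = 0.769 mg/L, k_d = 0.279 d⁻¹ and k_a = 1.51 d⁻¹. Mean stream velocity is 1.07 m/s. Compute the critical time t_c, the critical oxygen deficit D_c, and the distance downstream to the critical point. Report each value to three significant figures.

t_c ≈ 1.22 d; D_c ≈ 2.62 mg/L; x_c ≈ 113 km

t_c = [1/(k_a−k_d)] ln[(k_a/k_d)(1 − D₀(k_a−k_d)/(k_d L₀))]
= [1/(1.51−0.279)] ln[(1.51/0.279)(1 − 0.769×1.231/(0.279×19.9))]
= (1/1.231) ln[5.412 × 0.8295] = 0.8123 × ln(4.489) = 0.8123 × 1.502 = 1.220 d.
D_c = (k_d/k_a) L₀ e^(−k_d t_c) = (0.279/1.51) × 19.9 × e^(−0.279×1.220) = 0.1848 × 19.9 × 0.7115 = 2.616 mg/L.
x_c = v t_c = 1.07 m/s × 1.220 d × 86400 s/d = 112800 m ≈ 113 km.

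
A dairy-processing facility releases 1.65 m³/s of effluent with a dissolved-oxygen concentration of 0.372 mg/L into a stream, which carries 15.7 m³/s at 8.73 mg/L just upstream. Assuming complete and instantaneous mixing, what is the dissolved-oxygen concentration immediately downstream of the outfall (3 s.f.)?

7.94 mg/L

Flow-weighted mixing: C = (Q_r C_r + Q_w C_w)/(Q_r + Q_w)
= (15.7×8.73 + 1.65×0.372)/(15.7 + 1.65) = 137.7/17.35 = 7.935 mg/L.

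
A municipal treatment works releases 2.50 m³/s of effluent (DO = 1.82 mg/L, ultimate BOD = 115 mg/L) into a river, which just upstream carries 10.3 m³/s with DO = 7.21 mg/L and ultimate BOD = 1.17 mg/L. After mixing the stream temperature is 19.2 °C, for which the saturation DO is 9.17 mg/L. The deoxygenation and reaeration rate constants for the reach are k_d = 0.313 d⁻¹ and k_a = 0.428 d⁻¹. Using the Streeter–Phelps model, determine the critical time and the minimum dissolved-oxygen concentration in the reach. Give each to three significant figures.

Mixed DO = (10.3×7.21 + 2.50×1.82)/(10.3+2.50) = 78.81/12.80 = 6.157 mg/L.
Mixed L₀ = (10.3×1.17 + 2.50×115)/(12.80) = 299.6/12.80 = 23.40 mg/L.
Initial deficit D₀ = C_s − DO₀ = 9.17 − 6.157 = 3.013 mg/L.
t_c = (1/0.1150) ln[(0.428/0.313)(1 − 3.013×0.1150/(0.313×23.40))] = 8.696 × ln(1.303) = 2.300 d.
D_c = (0.313/0.428) × 23.40 × e^(−0.313×2.300) = 0.7313 × 23.40 × 0.4868 = 8.332 mg/L.
Minimum DO = 9.17 − 8.332 = 0.8379 mg/L.

t_c ≈ 2.30 d; minimum DO ≈ 0.838 mg/L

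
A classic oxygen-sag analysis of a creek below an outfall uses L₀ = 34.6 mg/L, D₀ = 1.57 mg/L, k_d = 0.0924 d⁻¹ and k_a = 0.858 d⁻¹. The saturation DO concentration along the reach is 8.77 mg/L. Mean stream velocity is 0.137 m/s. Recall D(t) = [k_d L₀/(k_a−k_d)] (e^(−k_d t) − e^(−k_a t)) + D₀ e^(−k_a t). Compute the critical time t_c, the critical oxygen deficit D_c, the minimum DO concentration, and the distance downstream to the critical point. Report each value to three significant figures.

With k_a/k_d = 9.286 and 1 − D₀(k_a−k_d)/(k_d L₀) = 0.6240,
t_c = ln(9.286 × 0.6240) / (0.858 − 0.0924) = ln(5.795) / 0.7656 = 1.757/0.7656 = 2.295 d.
D_c = (k_d/k_a) L₀ e^(−k_d t_c) = (0.0924/0.858) × 34.6 × e^(−0.0924×2.295) = 0.1077 × 34.6 × 0.8089 = 3.014 mg/L.
Minimum DO = C_s − D_c = 8.77 − 3.014 = 5.756 mg/L.
x_c = v t_c = 0.137 m/s × 2.295 d × 86400 s/d = 27160 m ≈ 27.2 km.

t_c ≈ 2.29 d; D_c ≈ 3.01 mg/L; min DO ≈ 5.76 mg/L; x_c ≈ 27.2 km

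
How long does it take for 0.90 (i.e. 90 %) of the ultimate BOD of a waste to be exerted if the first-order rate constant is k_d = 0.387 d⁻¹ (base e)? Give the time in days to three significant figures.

t ≈ 5.95 d

y/L₀ = 1 − e^(−k_d t) = 0.90 ⇒ e^(−k_d t) = 0.100
t = −ln(0.100) / 0.387 = 2.303 / 0.387 = 5.950 d.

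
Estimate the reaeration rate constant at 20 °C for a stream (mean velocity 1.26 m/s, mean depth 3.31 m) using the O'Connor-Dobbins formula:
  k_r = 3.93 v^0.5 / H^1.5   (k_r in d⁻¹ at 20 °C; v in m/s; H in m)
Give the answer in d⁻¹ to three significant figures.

k_r = 3.93 × 1.26^0.5 / 3.31^1.5 = 3.93 × 1.122 / 6.022 = 0.7325 d⁻¹.

k_r ≈ 0.733 d⁻¹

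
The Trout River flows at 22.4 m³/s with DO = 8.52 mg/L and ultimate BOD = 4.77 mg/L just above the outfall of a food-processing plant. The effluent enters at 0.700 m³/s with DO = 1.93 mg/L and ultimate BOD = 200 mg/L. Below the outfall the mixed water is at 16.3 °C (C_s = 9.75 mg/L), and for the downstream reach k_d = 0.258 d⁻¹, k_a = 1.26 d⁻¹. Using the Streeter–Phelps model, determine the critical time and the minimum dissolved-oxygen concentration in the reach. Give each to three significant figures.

t_c ≈ 0.851 d; minimum DO ≈ 7.99 mg/L

Mixed DO = (22.4×8.52 + 0.700×1.93)/(22.4+0.700) = 192.2/23.10 = 8.320 mg/L.
Mixed L₀ = (22.4×4.77 + 0.700×200)/(23.10) = 246.8/23.10 = 10.69 mg/L.
Initial deficit D₀ = C_s − DO₀ = 9.75 − 8.320 = 1.430 mg/L.
t_c = (1/1.002) ln[(1.26/0.258)(1 − 1.430×1.002/(0.258×10.69))] = 0.9980 × ln(2.346) = 0.8511 d.
D_c = (0.258/1.26) × 10.69 × e^(−0.258×0.8511) = 0.2048 × 10.69 × 0.8029 = 1.757 mg/L.
Minimum DO = 9.75 − 1.757 = 7.993 mg/L.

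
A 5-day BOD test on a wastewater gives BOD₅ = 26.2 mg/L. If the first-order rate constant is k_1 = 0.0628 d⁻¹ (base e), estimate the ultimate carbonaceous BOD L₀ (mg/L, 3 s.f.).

L₀ ≈ 97.2 mg/L

BOD₅ = L₀(1 − e^(−5k_1)) ⇒ L₀ = BOD₅ / (1 − e^(−5×0.0628))
= 26.2 / (1 − 0.7305) = 26.2 / 0.2695 = 97.22 mg/L.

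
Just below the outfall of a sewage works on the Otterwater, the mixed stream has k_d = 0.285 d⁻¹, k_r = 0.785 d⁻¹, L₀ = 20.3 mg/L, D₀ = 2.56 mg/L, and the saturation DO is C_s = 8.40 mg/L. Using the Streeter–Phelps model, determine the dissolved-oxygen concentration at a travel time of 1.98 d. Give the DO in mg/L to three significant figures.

k_d L₀/(k_r−k_d) = 0.285×20.3/(0.785−0.285) = 5.785/0.5000 = 11.57 mg/L.
e^(−k_d t) = e^(−0.285×1.980) = 0.5688; e^(−k_r t) = e^(−0.785×1.980) = 0.2113.
D = 11.57 × (0.5688 − 0.2113) + 2.56 × 0.2113 = 4.136 + 0.5410 = 4.677 mg/L.
DO = C_s − D = 8.40 − 4.677 = 3.723 mg/L.

DO ≈ 3.72 mg/L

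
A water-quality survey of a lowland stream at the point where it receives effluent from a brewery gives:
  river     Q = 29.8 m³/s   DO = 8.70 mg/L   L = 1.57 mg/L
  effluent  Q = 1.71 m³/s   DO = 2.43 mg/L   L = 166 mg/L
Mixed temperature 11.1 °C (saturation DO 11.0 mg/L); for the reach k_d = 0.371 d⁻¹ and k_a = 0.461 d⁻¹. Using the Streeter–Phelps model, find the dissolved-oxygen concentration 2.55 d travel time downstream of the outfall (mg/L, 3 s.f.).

DO ≈ 6.74 mg/L

Mixed DO = (29.8×8.70 + 1.71×2.43)/(29.8+1.71) = 263.4/31.51 = 8.360 mg/L.
Mixed L₀ = (29.8×1.57 + 1.71×166)/(31.51) = 330.6/31.51 = 10.49 mg/L.
Initial deficit D₀ = C_s − DO₀ = 11.0 − 8.360 = 2.640 mg/L.
D(2.55) = [0.371×10.49/(0.461−0.371)](e^(−0.371×2.55) − e^(−0.461×2.55)) + 2.640 e^(−0.461×2.55)
= 43.26 × (0.3883 − 0.3086) + 2.640 × 0.3086 = 4.259 mg/L.
DO = 11.0 − 4.259 = 6.741 mg/L.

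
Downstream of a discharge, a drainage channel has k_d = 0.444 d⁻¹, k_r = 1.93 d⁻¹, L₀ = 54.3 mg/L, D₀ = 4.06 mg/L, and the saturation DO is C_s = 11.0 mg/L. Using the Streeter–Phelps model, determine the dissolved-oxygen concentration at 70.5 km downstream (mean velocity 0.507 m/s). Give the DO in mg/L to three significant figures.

DO ≈ 3.60 mg/L

Travel time t = x/v = 70.5 km / (0.507 m/s) = 70500 m / 0.507 m/s = 139100 s = 1.609 d.
k_d L₀/(k_r−k_d) = 0.444×54.3/(1.93−0.444) = 24.11/1.486 = 16.22 mg/L.
e^(−k_d t) = e^(−0.444×1.609) = 0.4894; e^(−k_r t) = e^(−1.93×1.609) = 0.04477.
D = 16.22 × (0.4894 − 0.04477) + 4.06 × 0.04477 = 7.214 + 0.1818 = 7.395 mg/L.
DO = C_s − D = 11.0 − 7.395 = 3.605 mg/L.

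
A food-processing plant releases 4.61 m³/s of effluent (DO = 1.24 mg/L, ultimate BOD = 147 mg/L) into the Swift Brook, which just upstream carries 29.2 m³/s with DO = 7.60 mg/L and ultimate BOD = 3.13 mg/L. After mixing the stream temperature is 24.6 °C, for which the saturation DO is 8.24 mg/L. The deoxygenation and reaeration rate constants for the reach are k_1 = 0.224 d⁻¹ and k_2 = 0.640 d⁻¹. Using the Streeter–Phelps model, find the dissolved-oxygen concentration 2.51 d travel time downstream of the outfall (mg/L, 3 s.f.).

DO ≈ 3.41 mg/L

Mixed DO = (29.2×7.60 + 4.61×1.24)/(29.2+4.61) = 227.6/33.81 = 6.733 mg/L.
Mixed L₀ = (29.2×3.13 + 4.61×147)/(33.81) = 769.1/33.81 = 22.75 mg/L.
Initial deficit D₀ = C_s − DO₀ = 8.24 − 6.733 = 1.507 mg/L.
D(2.51) = [0.224×22.75/(0.640−0.224)](e^(−0.224×2.51) − e^(−0.640×2.51)) + 1.507 e^(−0.640×2.51)
= 12.25 × (0.5699 − 0.2006) + 1.507 × 0.2006 = 4.826 mg/L.
DO = 8.24 − 4.826 = 3.414 mg/L.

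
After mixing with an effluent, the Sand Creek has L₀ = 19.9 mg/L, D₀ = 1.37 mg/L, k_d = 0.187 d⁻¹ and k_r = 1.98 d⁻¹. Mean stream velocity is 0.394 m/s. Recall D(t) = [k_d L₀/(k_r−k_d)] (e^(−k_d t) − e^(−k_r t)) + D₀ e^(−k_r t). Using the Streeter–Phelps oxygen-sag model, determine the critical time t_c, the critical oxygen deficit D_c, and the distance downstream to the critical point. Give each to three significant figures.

t_c ≈ 0.714 d; D_c ≈ 1.64 mg/L; x_c ≈ 24.3 km

t_c = [1/(k_r−k_d)] ln[(k_r/k_d)(1 − D₀(k_r−k_d)/(k_d L₀))]
= [1/(1.98−0.187)] ln[(1.98/0.187)(1 − 1.37×1.793/(0.187×19.9))]
= (1/1.793) ln[10.59 × 0.3399] = 0.5577 × ln(3.599) = 0.5577 × 1.281 = 0.7143 d.
D_c = (k_d/k_r) L₀ e^(−k_d t_c) = (0.187/1.98) × 19.9 × e^(−0.187×0.7143) = 0.09444 × 19.9 × 0.8750 = 1.644 mg/L.
x_c = v t_c = 0.394 m/s × 0.7143 d × 86400 s/d = 24310 m ≈ 24.3 km.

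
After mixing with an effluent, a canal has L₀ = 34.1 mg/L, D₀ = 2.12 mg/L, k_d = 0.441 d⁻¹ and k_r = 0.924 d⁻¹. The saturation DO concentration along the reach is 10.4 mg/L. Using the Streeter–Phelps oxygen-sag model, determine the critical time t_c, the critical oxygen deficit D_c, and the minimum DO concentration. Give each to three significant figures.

t_c ≈ 1.39 d; D_c ≈ 8.83 mg/L; min DO ≈ 1.57 mg/L

At the critical point dD/dt = 0, so k_d L₀ e^(−k_d t) = k_r D. Substituting D(t) from the Streeter–Phelps equation and solving for t gives
t_c = ln[(k_r/k_d)(1 − D₀(k_r−k_d)/(k_d L₀))] / (k_r−k_d).
Here k_r−k_d = 0.4830 d⁻¹ and 1 − D₀(k_r−k_d)/(k_d L₀) = 1 − 2.12×0.4830/(0.441×34.1) = 0.9319, so
t_c = ln(2.095 × 0.9319) / 0.4830 = 0.6691 / 0.4830 = 1.385 d.
L(t_c) = L₀ e^(−k_d t_c) = 34.1 × 0.5428 = 18.51 mg/L, and at the critical point k_r D_c = k_d L, so D_c = (0.441/0.924) × 18.51 = 8.835 mg/L.
Minimum DO = C_s − D_c = 10.4 − 8.835 = 1.565 mg/L.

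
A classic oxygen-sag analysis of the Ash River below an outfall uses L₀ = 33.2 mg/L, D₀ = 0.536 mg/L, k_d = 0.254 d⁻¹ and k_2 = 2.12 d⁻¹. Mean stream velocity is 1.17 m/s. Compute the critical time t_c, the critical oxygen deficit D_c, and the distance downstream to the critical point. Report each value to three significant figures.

With k_2/k_d = 8.346 and 1 − D₀(k_2−k_d)/(k_d L₀) = 0.8814,
t_c = ln(8.346 × 0.8814) / (2.12 − 0.254) = ln(7.357) / 1.866 = 1.996/1.866 = 1.069 d.
D_c = (k_d/k_2) L₀ e^(−k_d t_c) = (0.254/2.12) × 33.2 × e^(−0.254×1.069) = 0.1198 × 33.2 × 0.7621 = 3.032 mg/L.
x_c = v t_c = 1.17 m/s × 1.069 d × 86400 s/d = 108100 m ≈ 108 km.

t_c ≈ 1.07 d; D_c ≈ 3.03 mg/L; x_c ≈ 108 km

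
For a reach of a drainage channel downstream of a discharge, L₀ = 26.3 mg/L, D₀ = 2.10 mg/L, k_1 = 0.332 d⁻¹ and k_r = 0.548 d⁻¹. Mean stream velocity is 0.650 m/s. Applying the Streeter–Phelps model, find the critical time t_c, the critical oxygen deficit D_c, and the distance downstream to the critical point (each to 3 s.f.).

t_c = [1/(k_r−k_1)] ln[(k_r/k_1)(1 − D₀(k_r−k_1)/(k_1 L₀))]
= [1/(0.548−0.332)] ln[(0.548/0.332)(1 − 2.10×0.2160/(0.332×26.3))]
= (1/0.2160) ln[1.651 × 0.9481] = 4.630 × ln(1.565) = 4.630 × 0.4478 = 2.073 d.
D_c = (k_1/k_r) L₀ e^(−k_1 t_c) = (0.332/0.548) × 26.3 × e^(−0.332×2.073) = 0.6058 × 26.3 × 0.5024 = 8.006 mg/L.
x_c = v t_c = 0.650 m/s × 2.073 d × 86400 s/d = 116400 m ≈ 116 km.

t_c ≈ 2.07 d; D_c ≈ 8.01 mg/L; x_c ≈ 116 km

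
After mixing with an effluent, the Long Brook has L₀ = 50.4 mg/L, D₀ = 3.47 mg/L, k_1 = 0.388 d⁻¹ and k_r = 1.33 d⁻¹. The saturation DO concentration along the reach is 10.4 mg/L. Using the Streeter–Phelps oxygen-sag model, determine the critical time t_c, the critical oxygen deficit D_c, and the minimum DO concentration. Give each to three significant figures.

With k_r/k_1 = 3.428 and 1 − D₀(k_r−k_1)/(k_1 L₀) = 0.8328,
t_c = ln(3.428 × 0.8328) / (1.33 − 0.388) = ln(2.855) / 0.9420 = 1.049/0.9420 = 1.114 d.
L(t_c) = L₀ e^(−k_1 t_c) = 50.4 × 0.6492 = 32.72 mg/L, and at the critical point k_r D_c = k_1 L, so D_c = (0.388/1.33) × 32.72 = 9.545 mg/L.
Minimum DO = C_s − D_c = 10.4 − 9.545 = 0.8553 mg/L.

t_c ≈ 1.11 d; D_c ≈ 9.54 mg/L; min DO ≈ 0.855 mg/L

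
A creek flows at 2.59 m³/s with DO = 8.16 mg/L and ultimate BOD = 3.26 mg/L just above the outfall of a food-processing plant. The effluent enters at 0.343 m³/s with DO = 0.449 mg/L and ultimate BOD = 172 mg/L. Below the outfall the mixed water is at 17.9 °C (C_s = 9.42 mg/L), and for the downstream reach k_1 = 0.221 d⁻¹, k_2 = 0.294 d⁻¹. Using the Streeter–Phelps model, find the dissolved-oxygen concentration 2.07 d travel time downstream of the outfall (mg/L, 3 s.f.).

DO ≈ 2.07 mg/L

Mixed DO = (2.59×8.16 + 0.343×0.449)/(2.59+0.343) = 21.29/2.933 = 7.258 mg/L.
Mixed L₀ = (2.59×3.26 + 0.343×172)/(2.933) = 67.44/2.933 = 22.99 mg/L.
Initial deficit D₀ = C_s − DO₀ = 9.42 − 7.258 = 2.162 mg/L.
D(2.07) = [0.221×22.99/(0.294−0.221)](e^(−0.221×2.07) − e^(−0.294×2.07)) + 2.162 e^(−0.294×2.07)
= 69.61 × (0.6329 − 0.5441) + 2.162 × 0.5441 = 7.355 mg/L.
DO = 9.42 − 7.355 = 2.065 mg/L.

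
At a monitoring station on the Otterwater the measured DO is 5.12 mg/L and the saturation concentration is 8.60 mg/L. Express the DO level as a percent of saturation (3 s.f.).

% saturation = C/C_s × 100 = 5.12/8.60 × 100 = 59.5 %.

59.5 % saturation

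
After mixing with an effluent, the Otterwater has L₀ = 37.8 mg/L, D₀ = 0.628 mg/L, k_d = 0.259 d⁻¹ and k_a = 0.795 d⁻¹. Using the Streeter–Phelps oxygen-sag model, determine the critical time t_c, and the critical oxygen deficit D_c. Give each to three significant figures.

t_c ≈ 2.03 d; D_c ≈ 7.28 mg/L

With k_a/k_d = 3.069 and 1 − D₀(k_a−k_d)/(k_d L₀) = 0.9656,
t_c = ln(3.069 × 0.9656) / (0.795 − 0.259) = ln(2.964) / 0.5360 = 1.087/0.5360 = 2.027 d.
D_c = (k_d/k_a) L₀ e^(−k_d t_c) = (0.259/0.795) × 37.8 × e^(−0.259×2.027) = 0.3258 × 37.8 × 0.5915 = 7.285 mg/L.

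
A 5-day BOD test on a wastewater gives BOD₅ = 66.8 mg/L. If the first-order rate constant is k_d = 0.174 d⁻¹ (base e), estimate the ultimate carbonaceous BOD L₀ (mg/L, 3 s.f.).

BOD₅ = L₀(1 − e^(−5k_d)) ⇒ L₀ = BOD₅ / (1 − e^(−5×0.174))
= 66.8 / (1 − 0.4190) = 66.8 / 0.5810 = 115.0 mg/L.

L₀ ≈ 115 mg/L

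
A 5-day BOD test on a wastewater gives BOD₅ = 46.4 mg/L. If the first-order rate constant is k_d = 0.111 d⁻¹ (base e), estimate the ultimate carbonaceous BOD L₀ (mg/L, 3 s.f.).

L₀ ≈ 109 mg/L

BOD₅ = L₀(1 − e^(−5k_d)) ⇒ L₀ = BOD₅ / (1 − e^(−5×0.111))
= 46.4 / (1 − 0.5741) = 46.4 / 0.4259 = 108.9 mg/L.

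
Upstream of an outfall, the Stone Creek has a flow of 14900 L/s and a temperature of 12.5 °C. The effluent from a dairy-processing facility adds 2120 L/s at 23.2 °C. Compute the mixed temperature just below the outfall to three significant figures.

Flow-weighted mixing: C = (Q_r C_r + Q_w C_w)/(Q_r + Q_w)
= (14900×12.5 + 2120×23.2)/(14900 + 2120) = 235400/17020 = 13.83 °C.

13.8 °C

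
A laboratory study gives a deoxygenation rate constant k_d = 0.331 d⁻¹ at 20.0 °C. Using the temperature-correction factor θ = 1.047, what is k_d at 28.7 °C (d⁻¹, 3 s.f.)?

k_d(T₂) = k_d(T₁) · θ^(T₂−T₁) = 0.331 × 1.047^(28.7−20.0)
= 0.331 × 1.047^8.70 = 0.331 × 1.491 = 0.4936 d⁻¹.

k_d ≈ 0.494 d⁻¹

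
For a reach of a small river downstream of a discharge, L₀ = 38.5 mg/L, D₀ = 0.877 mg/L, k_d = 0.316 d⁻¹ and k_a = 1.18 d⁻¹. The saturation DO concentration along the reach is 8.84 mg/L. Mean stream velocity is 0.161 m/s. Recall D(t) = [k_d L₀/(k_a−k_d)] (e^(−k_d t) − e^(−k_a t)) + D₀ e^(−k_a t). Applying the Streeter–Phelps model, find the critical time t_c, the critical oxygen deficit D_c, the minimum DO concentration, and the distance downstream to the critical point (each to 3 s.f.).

With k_a/k_d = 3.734 and 1 − D₀(k_a−k_d)/(k_d L₀) = 0.9377,
t_c = ln(3.734 × 0.9377) / (1.18 − 0.316) = ln(3.502) / 0.8640 = 1.253/0.8640 = 1.450 d.
D_c = (k_d/k_a) L₀ e^(−k_d t_c) = (0.316/1.18) × 38.5 × e^(−0.316×1.450) = 0.2678 × 38.5 × 0.6323 = 6.519 mg/L.
Minimum DO = C_s − D_c = 8.84 − 6.519 = 2.321 mg/L.
x_c = v t_c = 0.161 m/s × 1.450 d × 86400 s/d = 20180 m ≈ 20.2 km.

t_c ≈ 1.45 d; D_c ≈ 6.52 mg/L; min DO ≈ 2.32 mg/L; x_c ≈ 20.2 km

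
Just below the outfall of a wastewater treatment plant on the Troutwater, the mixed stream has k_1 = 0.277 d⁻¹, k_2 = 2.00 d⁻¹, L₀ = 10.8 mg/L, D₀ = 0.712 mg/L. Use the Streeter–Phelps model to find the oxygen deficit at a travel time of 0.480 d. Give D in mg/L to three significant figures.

D ≈ 1.13 mg/L

k_1 L₀/(k_2−k_1) = 0.277×10.8/(2.00−0.277) = 2.992/1.723 = 1.736 mg/L.
e^(−k_1 t) = e^(−0.277×0.4800) = 0.8755; e^(−k_2 t) = e^(−2.00×0.4800) = 0.3829.
D = 1.736 × (0.8755 − 0.3829) + 0.712 × 0.3829 = 0.8553 + 0.2726 = 1.128 mg/L.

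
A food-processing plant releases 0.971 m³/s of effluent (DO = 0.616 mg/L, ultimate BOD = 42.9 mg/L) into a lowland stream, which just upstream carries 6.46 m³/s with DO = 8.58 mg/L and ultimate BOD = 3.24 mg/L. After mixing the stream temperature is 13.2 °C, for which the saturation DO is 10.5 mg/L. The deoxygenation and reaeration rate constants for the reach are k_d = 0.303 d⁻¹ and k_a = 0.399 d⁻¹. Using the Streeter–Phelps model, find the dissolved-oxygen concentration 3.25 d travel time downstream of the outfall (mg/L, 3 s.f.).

DO ≈ 7.03 mg/L

Mixed DO = (6.46×8.58 + 0.971×0.616)/(6.46+0.971) = 56.02/7.431 = 7.539 mg/L.
Mixed L₀ = (6.46×3.24 + 0.971×42.9)/(7.431) = 62.59/7.431 = 8.422 mg/L.
Initial deficit D₀ = C_s − DO₀ = 10.5 − 7.539 = 2.961 mg/L.
D(3.25) = [0.303×8.422/(0.399−0.303)](e^(−0.303×3.25) − e^(−0.399×3.25)) + 2.961 e^(−0.399×3.25)
= 26.58 × (0.3735 − 0.2734) + 2.961 × 0.2734 = 3.471 mg/L.
DO = 10.5 − 3.471 = 7.029 mg/L.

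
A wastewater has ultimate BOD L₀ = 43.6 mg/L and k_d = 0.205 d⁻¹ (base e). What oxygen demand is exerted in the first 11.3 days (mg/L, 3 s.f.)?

y ≈ 39.3 mg/L

y_t = L₀(1 − e^(−k_d t)) = 43.6 × (1 − e^(−0.205×11.3))
= 43.6 × (1 − 0.09862) = 43.6 × 0.9014 = 39.30 mg/L.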